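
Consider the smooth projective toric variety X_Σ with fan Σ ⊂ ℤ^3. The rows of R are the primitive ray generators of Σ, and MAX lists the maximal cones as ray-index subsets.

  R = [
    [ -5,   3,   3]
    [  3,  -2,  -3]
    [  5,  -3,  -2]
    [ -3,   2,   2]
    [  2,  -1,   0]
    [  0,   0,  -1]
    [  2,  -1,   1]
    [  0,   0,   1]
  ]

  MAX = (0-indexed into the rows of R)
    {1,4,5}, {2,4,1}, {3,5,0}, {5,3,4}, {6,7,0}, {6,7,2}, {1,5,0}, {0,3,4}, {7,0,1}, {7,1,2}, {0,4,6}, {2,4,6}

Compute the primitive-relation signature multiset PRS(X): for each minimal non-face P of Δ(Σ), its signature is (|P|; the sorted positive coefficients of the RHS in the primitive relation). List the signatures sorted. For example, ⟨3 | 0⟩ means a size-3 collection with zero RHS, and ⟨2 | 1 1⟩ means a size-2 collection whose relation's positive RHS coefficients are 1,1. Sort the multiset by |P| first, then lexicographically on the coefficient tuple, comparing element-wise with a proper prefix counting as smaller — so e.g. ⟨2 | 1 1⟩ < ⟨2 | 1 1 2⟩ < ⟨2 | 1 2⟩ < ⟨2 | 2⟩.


Primitive collections (12):

  {5,7}:  v_{5} + v_{7} = 0 ; sig = ⟨2 | 0⟩
  {0,2}:  v_{0} + v_{2} = v_{7} ; sig = ⟨2 | 1⟩
  {1,3}:  v_{1} + v_{3} = v_{5} ; sig = ⟨2 | 1⟩
  {1,6}:  v_{1} + v_{6} = v_{2} ; sig = ⟨2 | 1⟩
  {2,3}:  v_{2} + v_{3} = v_{4} ; sig = ⟨2 | 1⟩
  {4,7}:  v_{4} + v_{7} = v_{6} ; sig = ⟨2 | 1⟩
  {5,6}:  v_{5} + v_{6} = v_{4} ; sig = ⟨2 | 1⟩
  {2,5}:  v_{2} + v_{5} = v_{1} + v_{4} ; sig = ⟨2 | 1 1⟩
  {3,7}:  v_{3} + v_{7} = v_{0} + v_{4} ; sig = ⟨2 | 1 1⟩
  {3,6}:  v_{3} + v_{6} = v_{0} + 2·v_{4} ; sig = ⟨2 | 1 2⟩
  {0,1,4}:  v_{0} + v_{1} + v_{4} = 0 ; sig = ⟨3 | 0⟩
  {0,4,5}:  v_{0} + v_{4} + v_{5} = v_{3} ; sig = ⟨3 | 1⟩

Signatures (|P|; sorted positive RHS coefficients), sorted:
[⟨2 | 0⟩, ⟨2 | 1⟩, ⟨2 | 1⟩, ⟨2 | 1⟩, ⟨2 | 1⟩, ⟨2 | 1⟩, ⟨2 | 1⟩, ⟨2 | 1 1⟩, ⟨2 | 1 1⟩, ⟨2 | 1 2⟩, ⟨3 | 0⟩, ⟨3 | 1⟩]


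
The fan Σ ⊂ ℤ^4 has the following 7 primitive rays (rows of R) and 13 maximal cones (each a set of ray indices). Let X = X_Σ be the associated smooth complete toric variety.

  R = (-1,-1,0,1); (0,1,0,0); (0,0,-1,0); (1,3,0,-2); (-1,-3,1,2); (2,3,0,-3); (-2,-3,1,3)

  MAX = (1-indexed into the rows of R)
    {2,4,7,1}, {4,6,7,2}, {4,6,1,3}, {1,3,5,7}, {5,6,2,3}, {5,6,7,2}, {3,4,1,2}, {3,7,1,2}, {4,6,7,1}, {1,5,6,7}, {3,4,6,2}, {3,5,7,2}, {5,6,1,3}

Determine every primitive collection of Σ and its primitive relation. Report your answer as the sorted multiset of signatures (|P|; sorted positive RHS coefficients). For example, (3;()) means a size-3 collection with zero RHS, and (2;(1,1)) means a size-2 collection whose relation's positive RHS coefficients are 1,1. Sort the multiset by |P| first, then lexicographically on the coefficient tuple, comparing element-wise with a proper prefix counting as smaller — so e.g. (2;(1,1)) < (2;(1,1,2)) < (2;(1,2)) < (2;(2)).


5 minimal non-faces of Δ(Σ) (on 7 rays):

  • {4,5}:  v_{4} + v_{5} = v_{6} + v_{7}  →  sig = (2;(1,1))
  • {3,6,7}:  v_{3} + v_{6} + v_{7} = 0  →  sig = (3;())
  • {1,2,5}:  v_{1} + v_{2} + v_{5} = v_{7}  →  sig = (3;(1))
  • {1,2,6}:  v_{1} + v_{2} + v_{6} = v_{4}  →  sig = (3;(1))
  • {3,4,7}:  v_{3} + v_{4} + v_{7} = v_{1} + v_{2}  →  sig = (3;(1,1))

Signatures (|P|; sorted positive RHS coefficients), sorted:
    (2;(1,1))
    (3;())
    (3;(1))
    (3;(1))
    (3;(1,1))


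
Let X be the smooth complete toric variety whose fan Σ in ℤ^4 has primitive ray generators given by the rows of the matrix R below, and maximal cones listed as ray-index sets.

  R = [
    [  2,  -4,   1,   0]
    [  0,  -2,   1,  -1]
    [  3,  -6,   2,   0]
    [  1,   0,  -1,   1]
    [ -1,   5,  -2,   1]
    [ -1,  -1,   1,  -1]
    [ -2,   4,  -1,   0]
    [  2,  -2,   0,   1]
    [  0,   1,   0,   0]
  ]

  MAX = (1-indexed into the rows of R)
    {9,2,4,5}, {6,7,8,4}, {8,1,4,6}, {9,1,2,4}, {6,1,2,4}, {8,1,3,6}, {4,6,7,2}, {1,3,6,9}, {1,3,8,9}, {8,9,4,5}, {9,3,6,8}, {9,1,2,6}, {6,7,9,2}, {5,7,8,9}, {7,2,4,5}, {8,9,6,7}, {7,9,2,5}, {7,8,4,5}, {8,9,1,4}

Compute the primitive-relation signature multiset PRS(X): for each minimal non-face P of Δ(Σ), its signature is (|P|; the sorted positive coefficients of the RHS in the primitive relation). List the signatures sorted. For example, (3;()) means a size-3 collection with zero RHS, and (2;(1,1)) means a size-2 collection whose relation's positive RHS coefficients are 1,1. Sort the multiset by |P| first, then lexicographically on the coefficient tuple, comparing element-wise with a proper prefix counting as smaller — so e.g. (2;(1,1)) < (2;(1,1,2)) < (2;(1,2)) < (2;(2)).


Minimal non-faces — 11 found among 9 rays, 19 max cones:

  • {1,7}:  v_{1} + v_{7} = 0  ⇒ sig = (2;())
  • {2,8}:  v_{2} + v_{8} = v_{1}  ⇒ sig = (2;(1))
  • {5,6}:  v_{5} + v_{6} = v_{7}  ⇒ sig = (2;(1))
  • {1,5}:  v_{1} + v_{5} = v_{4} + v_{9}  ⇒ sig = (2;(1,1))
  • {3,4}:  v_{3} + v_{4} = v_{1} + v_{8}  ⇒ sig = (2;(1,1))
  • {3,5}:  v_{3} + v_{5} = v_{8} + v_{9}  ⇒ sig = (2;(1,1))
  • {3,7}:  v_{3} + v_{7} = v_{6} + v_{8} + v_{9}  ⇒ sig = (2;(1,1,1))
  • {2,3}:  v_{2} + v_{3} = 2·v_{1} + v_{6} + v_{9}  ⇒ sig = (2;(1,1,2))
  • {4,6,9}:  v_{4} + v_{6} + v_{9} = 0  ⇒ sig = (3;())
  • {4,7,9}:  v_{4} + v_{7} + v_{9} = v_{5}  ⇒ sig = (3;(1))
  • {1,6,8,9}:  v_{1} + v_{6} + v_{8} + v_{9} = v_{3}  ⇒ sig = (4;(1))

Sorted signature multiset PRS(X):
{ (2;()),  (2;(1)) ×2,  (2;(1,1)) ×3,  (2;(1,1,1)),  (2;(1,1,2)),  (3;()),  (3;(1)),  (4;(1)) }


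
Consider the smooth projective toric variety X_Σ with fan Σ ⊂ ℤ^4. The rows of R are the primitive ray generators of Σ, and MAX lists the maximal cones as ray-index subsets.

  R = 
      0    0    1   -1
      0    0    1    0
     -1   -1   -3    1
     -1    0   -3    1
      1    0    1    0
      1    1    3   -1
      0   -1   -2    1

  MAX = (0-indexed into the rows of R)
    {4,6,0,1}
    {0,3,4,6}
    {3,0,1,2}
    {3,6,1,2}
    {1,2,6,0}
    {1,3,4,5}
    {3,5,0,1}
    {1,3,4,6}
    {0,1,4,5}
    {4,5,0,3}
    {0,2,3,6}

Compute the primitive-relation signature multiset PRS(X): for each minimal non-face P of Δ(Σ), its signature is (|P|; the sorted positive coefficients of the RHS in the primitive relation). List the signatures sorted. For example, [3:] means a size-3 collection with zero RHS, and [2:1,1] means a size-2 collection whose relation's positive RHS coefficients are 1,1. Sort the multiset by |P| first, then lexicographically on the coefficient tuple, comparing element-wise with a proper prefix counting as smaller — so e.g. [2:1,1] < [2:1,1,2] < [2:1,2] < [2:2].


5 collections generate NE(X_Σ); each relation:

  {2,5}:  v_{2} + v_{5} = 0 — sig = [2:]
  {2,4}:  v_{2} + v_{4} = v_{6} — sig = [2:1]
  {5,6}:  v_{5} + v_{6} = v_{4} — sig = [2:1]
  {0,1,3,4}:  v_{0} + v_{1} + v_{3} + v_{4} = 0 — sig = [4:]
  {0,1,3,6}:  v_{0} + v_{1} + v_{3} + v_{6} = v_{2} — sig = [4:1]

Hence PRS(X_Σ) =
[[2:], [2:1], [2:1], [4:], [4:1]]


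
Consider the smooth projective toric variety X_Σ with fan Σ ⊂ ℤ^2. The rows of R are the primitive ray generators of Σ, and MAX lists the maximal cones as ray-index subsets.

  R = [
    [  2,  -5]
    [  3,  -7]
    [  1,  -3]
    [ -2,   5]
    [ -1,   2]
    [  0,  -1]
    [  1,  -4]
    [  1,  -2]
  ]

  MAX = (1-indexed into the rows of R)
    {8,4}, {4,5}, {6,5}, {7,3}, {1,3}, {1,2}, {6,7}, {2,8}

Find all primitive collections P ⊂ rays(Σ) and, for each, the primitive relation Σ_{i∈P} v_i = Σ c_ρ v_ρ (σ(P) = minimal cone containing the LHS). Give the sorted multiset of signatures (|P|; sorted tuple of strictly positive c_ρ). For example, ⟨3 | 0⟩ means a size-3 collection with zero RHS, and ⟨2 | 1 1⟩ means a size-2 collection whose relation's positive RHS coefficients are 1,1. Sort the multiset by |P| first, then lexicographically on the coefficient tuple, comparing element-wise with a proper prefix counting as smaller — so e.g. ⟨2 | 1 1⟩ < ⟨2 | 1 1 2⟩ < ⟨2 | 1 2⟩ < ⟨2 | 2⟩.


20 minimal non-faces of Δ(Σ) (on 8 rays):

  {1,4}:  v_{1} + v_{4} = 0  ⇒ sig = ⟨2 | 0⟩
  {5,8}:  v_{5} + v_{8} = 0  ⇒ sig = ⟨2 | 0⟩
  {1,5}:  v_{1} + v_{5} = v_{3}  ⇒ sig = ⟨2 | 1⟩
  {1,8}:  v_{1} + v_{8} = v_{2}  ⇒ sig = ⟨2 | 1⟩
  {2,4}:  v_{2} + v_{4} = v_{8}  ⇒ sig = ⟨2 | 1⟩
  {2,5}:  v_{2} + v_{5} = v_{1}  ⇒ sig = ⟨2 | 1⟩
  {3,4}:  v_{3} + v_{4} = v_{5}  ⇒ sig = ⟨2 | 1⟩
  {3,5}:  v_{3} + v_{5} = v_{6}  ⇒ sig = ⟨2 | 1⟩
  {3,6}:  v_{3} + v_{6} = v_{7}  ⇒ sig = ⟨2 | 1⟩
  {3,8}:  v_{3} + v_{8} = v_{1}  ⇒ sig = ⟨2 | 1⟩
  {6,8}:  v_{6} + v_{8} = v_{3}  ⇒ sig = ⟨2 | 1⟩
  {2,6}:  v_{2} + v_{6} = v_{1} + v_{3}  ⇒ sig = ⟨2 | 1 1⟩
  {4,7}:  v_{4} + v_{7} = v_{5} + v_{6}  ⇒ sig = ⟨2 | 1 1⟩
  {2,7}:  v_{2} + v_{7} = v_{1} + 2·v_{3}  ⇒ sig = ⟨2 | 1 2⟩
  {1,6}:  v_{1} + v_{6} = 2·v_{3}  ⇒ sig = ⟨2 | 2⟩
  {2,3}:  v_{2} + v_{3} = 2·v_{1}  ⇒ sig = ⟨2 | 2⟩
  {4,6}:  v_{4} + v_{6} = 2·v_{5}  ⇒ sig = ⟨2 | 2⟩
  {5,7}:  v_{5} + v_{7} = 2·v_{6}  ⇒ sig = ⟨2 | 2⟩
  {7,8}:  v_{7} + v_{8} = 2·v_{3}  ⇒ sig = ⟨2 | 2⟩
  {1,7}:  v_{1} + v_{7} = 3·v_{3}  ⇒ sig = ⟨2 | 3⟩

Hence PRS(X_Σ) =
{ ⟨2 | 0⟩ ×2,  ⟨2 | 1⟩ ×9,  ⟨2 | 1 1⟩ ×2,  ⟨2 | 1 2⟩,  ⟨2 | 2⟩ ×5,  ⟨2 | 3⟩ }


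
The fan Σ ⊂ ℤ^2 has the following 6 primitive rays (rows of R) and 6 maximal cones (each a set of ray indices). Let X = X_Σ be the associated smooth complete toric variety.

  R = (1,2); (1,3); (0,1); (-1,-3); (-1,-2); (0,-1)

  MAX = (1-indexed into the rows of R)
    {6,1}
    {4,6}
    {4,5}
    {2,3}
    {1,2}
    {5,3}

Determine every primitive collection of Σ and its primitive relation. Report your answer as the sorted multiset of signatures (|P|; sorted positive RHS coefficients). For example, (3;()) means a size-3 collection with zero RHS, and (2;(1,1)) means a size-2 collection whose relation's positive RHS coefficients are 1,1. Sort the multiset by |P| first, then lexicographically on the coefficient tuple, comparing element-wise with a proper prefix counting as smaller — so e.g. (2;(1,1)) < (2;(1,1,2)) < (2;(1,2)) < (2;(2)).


9 minimal non-faces of Δ(Σ) (on 6 rays):

  P={1,5}:  v_{1} + v_{5} = 0  so sig = (2;())
  P={2,4}:  v_{2} + v_{4} = 0  so sig = (2;())
  P={3,6}:  v_{3} + v_{6} = 0  so sig = (2;())
  P={1,3}:  v_{1} + v_{3} = v_{2}  so sig = (2;(1))
  P={1,4}:  v_{1} + v_{4} = v_{6}  so sig = (2;(1))
  P={2,5}:  v_{2} + v_{5} = v_{3}  so sig = (2;(1))
  P={2,6}:  v_{2} + v_{6} = v_{1}  so sig = (2;(1))
  P={3,4}:  v_{3} + v_{4} = v_{5}  so sig = (2;(1))
  P={5,6}:  v_{5} + v_{6} = v_{4}  so sig = (2;(1))

Signatures (|P|; sorted positive RHS coefficients), sorted:
[(2;()), (2;()), (2;()), (2;(1)), (2;(1)), (2;(1)), (2;(1)), (2;(1)), (2;(1))]


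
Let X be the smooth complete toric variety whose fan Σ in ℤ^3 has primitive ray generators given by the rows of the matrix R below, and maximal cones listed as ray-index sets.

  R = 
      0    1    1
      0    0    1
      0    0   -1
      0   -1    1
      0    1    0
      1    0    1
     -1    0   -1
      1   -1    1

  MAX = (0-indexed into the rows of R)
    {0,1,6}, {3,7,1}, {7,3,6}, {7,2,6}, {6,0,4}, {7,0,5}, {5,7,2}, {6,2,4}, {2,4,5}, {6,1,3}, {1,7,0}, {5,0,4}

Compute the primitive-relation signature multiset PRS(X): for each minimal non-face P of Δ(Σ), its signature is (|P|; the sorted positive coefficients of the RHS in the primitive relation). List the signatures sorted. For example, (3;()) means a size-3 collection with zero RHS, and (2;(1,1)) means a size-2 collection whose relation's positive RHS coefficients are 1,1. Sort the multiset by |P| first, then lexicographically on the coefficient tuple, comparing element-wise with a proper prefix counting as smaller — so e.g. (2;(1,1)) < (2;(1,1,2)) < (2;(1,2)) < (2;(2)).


|primitive collections| = 12. Relations:

  • {1,2}:  v_{1} + v_{2} = 0 — sig = (2;())
  • {5,6}:  v_{5} + v_{6} = 0 — sig = (2;())
  • {0,2}:  v_{0} + v_{2} = v_{4} — sig = (2;(1))
  • {1,4}:  v_{1} + v_{4} = v_{0} — sig = (2;(1))
  • {3,4}:  v_{3} + v_{4} = v_{1} — sig = (2;(1))
  • {4,7}:  v_{4} + v_{7} = v_{5} — sig = (2;(1))
  • {1,5}:  v_{1} + v_{5} = v_{0} + v_{7} — sig = (2;(1,1))
  • {2,3}:  v_{2} + v_{3} = v_{6} + v_{7} — sig = (2;(1,1))
  • {3,5}:  v_{3} + v_{5} = v_{1} + v_{7} — sig = (2;(1,1))
  • {0,3}:  v_{0} + v_{3} = 2·v_{1} — sig = (2;(2))
  • {0,6,7}:  v_{0} + v_{6} + v_{7} = v_{1} — sig = (3;(1))
  • {1,6,7}:  v_{1} + v_{6} + v_{7} = v_{3} — sig = (3;(1))

Signatures (|P|; sorted positive RHS coefficients), sorted:
    (2;())
    (2;())
    (2;(1))
    (2;(1))
    (2;(1))
    (2;(1))
    (2;(1,1))
    (2;(1,1))
    (2;(1,1))
    (2;(2))
    (3;(1))
    (3;(1))


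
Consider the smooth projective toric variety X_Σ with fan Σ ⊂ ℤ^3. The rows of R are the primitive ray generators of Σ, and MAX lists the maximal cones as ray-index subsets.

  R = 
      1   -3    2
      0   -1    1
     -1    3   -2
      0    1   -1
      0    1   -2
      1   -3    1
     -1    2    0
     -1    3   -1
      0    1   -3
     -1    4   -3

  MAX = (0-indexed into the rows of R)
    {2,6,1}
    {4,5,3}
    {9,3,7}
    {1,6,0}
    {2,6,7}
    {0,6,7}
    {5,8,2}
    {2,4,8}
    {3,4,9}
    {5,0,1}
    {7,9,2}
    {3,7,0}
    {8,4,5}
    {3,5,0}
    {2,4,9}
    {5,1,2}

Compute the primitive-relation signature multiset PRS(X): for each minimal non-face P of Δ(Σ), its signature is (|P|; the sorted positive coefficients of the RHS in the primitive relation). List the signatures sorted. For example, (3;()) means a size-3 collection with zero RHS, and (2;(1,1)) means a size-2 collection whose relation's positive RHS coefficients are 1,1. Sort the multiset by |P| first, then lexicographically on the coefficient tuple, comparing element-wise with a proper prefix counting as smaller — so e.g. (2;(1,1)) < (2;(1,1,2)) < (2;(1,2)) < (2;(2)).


|primitive collections| = 22. Relations:

  {0,2}:  v_{0} + v_{2} = 0  →  sig = (2;())
  {1,3}:  v_{1} + v_{3} = 0  →  sig = (2;())
  {5,7}:  v_{5} + v_{7} = 0  →  sig = (2;())
  {0,9}:  v_{0} + v_{9} = v_{3}  →  sig = (2;(1))
  {1,7}:  v_{1} + v_{7} = v_{6}  →  sig = (2;(1))
  {1,9}:  v_{1} + v_{9} = v_{2}  →  sig = (2;(1))
  {2,3}:  v_{2} + v_{3} = v_{9}  →  sig = (2;(1))
  {3,6}:  v_{3} + v_{6} = v_{7}  →  sig = (2;(1))
  {4,6}:  v_{4} + v_{6} = v_{2}  →  sig = (2;(1))
  {4,7}:  v_{4} + v_{7} = v_{9}  →  sig = (2;(1))
  {5,6}:  v_{5} + v_{6} = v_{1}  →  sig = (2;(1))
  {5,9}:  v_{5} + v_{9} = v_{4}  →  sig = (2;(1))
  {0,4}:  v_{0} + v_{4} = v_{3} + v_{5}  →  sig = (2;(1,1))
  {0,8}:  v_{0} + v_{8} = v_{4} + v_{5}  →  sig = (2;(1,1))
  {1,4}:  v_{1} + v_{4} = v_{2} + v_{5}  →  sig = (2;(1,1))
  {6,9}:  v_{6} + v_{9} = v_{2} + v_{7}  →  sig = (2;(1,1))
  {7,8}:  v_{7} + v_{8} = v_{2} + v_{4}  →  sig = (2;(1,1))
  {6,8}:  v_{6} + v_{8} = 2·v_{2} + v_{5}  →  sig = (2;(1,2))
  {8,9}:  v_{8} + v_{9} = v_{2} + 2·v_{4}  →  sig = (2;(1,2))
  {3,8}:  v_{3} + v_{8} = 2·v_{4}  →  sig = (2;(2))
  {1,8}:  v_{1} + v_{8} = 2·v_{2} + 2·v_{5}  →  sig = (2;(2,2))
  {2,4,5}:  v_{2} + v_{4} + v_{5} = v_{8}  →  sig = (3;(1))

Sorted signature multiset PRS(X):
[(2;()), (2;()), (2;()), (2;(1)), (2;(1)), (2;(1)), (2;(1)), (2;(1)), (2;(1)), (2;(1)), (2;(1)), (2;(1)), (2;(1,1)), (2;(1,1)), (2;(1,1)), (2;(1,1)), (2;(1,1)), (2;(1,2)), (2;(1,2)), (2;(2)), (2;(2,2)), (3;(1))]


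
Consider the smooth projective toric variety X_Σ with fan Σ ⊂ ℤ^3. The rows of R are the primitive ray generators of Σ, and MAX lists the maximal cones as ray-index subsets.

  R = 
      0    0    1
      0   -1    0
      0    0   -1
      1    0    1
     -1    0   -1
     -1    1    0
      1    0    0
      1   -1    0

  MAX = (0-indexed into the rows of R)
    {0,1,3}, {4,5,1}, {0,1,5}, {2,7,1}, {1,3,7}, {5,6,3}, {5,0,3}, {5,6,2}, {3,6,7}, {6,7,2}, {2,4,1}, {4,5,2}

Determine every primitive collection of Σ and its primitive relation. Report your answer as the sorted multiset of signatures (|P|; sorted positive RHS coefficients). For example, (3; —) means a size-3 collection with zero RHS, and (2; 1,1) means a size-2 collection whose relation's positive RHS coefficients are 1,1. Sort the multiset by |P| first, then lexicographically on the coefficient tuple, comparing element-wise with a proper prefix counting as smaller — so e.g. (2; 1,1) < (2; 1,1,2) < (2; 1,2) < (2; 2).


12 collections generate NE(X_Σ); each relation:

  • {0,2}:  v_{0} + v_{2} = 0 ; sig = (2; —)
  • {3,4}:  v_{3} + v_{4} = 0 ; sig = (2; —)
  • {5,7}:  v_{5} + v_{7} = 0 ; sig = (2; —)
  • {0,6}:  v_{0} + v_{6} = v_{3} ; sig = (2; 1)
  • {1,6}:  v_{1} + v_{6} = v_{7} ; sig = (2; 1)
  • {2,3}:  v_{2} + v_{3} = v_{6} ; sig = (2; 1)
  • {4,6}:  v_{4} + v_{6} = v_{2} ; sig = (2; 1)
  • {0,4}:  v_{0} + v_{4} = v_{1} + v_{5} ; sig = (2; 1,1)
  • {0,7}:  v_{0} + v_{7} = v_{1} + v_{3} ; sig = (2; 1,1)
  • {4,7}:  v_{4} + v_{7} = v_{1} + v_{2} ; sig = (2; 1,1)
  • {1,2,5}:  v_{1} + v_{2} + v_{5} = v_{4} ; sig = (3; 1)
  • {1,3,5}:  v_{1} + v_{3} + v_{5} = v_{0} ; sig = (3; 1)

Sorted signature multiset PRS(X):
    (2; —)
    (2; —)
    (2; —)
    (2; 1)
    (2; 1)
    (2; 1)
    (2; 1)
    (2; 1,1)
    (2; 1,1)
    (2; 1,1)
    (3; 1)
    (3; 1)


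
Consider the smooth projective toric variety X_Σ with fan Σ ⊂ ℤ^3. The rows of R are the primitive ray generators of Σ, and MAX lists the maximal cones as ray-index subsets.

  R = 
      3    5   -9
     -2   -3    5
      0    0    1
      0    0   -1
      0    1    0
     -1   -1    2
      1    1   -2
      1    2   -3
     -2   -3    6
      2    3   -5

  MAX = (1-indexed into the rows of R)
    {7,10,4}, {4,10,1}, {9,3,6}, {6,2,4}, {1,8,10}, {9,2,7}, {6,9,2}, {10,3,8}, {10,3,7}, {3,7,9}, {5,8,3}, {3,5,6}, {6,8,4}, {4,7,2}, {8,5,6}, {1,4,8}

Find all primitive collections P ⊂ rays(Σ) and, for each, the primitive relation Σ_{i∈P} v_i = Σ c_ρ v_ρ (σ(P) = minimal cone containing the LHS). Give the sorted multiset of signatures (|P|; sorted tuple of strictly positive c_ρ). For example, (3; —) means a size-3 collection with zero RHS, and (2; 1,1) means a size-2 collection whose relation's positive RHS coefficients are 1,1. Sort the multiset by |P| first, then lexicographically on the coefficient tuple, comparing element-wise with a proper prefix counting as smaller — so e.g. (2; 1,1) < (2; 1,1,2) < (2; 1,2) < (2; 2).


Δ(Σ) — 10 vertices, 23 min non-faces:

  {2,10}:  v_{2} + v_{10} = 0  ⟹  sig = (2; —)
  {3,4}:  v_{3} + v_{4} = 0  ⟹  sig = (2; —)
  {6,7}:  v_{6} + v_{7} = 0  ⟹  sig = (2; —)
  {1,9}:  v_{1} + v_{9} = v_{8}  ⟹  sig = (2; 1)
  {2,3}:  v_{2} + v_{3} = v_{9}  ⟹  sig = (2; 1)
  {2,8}:  v_{2} + v_{8} = v_{6}  ⟹  sig = (2; 1)
  {4,9}:  v_{4} + v_{9} = v_{2}  ⟹  sig = (2; 1)
  {6,10}:  v_{6} + v_{10} = v_{8}  ⟹  sig = (2; 1)
  {7,8}:  v_{7} + v_{8} = v_{10}  ⟹  sig = (2; 1)
  {9,10}:  v_{9} + v_{10} = v_{3}  ⟹  sig = (2; 1)
  {1,2}:  v_{1} + v_{2} = v_{4} + v_{8}  ⟹  sig = (2; 1,1)
  {1,3}:  v_{1} + v_{3} = v_{8} + v_{10}  ⟹  sig = (2; 1,1)
  {4,5}:  v_{4} + v_{5} = v_{6} + v_{8}  ⟹  sig = (2; 1,1)
  {5,7}:  v_{5} + v_{7} = v_{3} + v_{8}  ⟹  sig = (2; 1,1)
  {8,9}:  v_{8} + v_{9} = v_{3} + v_{6}  ⟹  sig = (2; 1,1)
  {1,6}:  v_{1} + v_{6} = v_{4} + 2·v_{8}  ⟹  sig = (2; 1,2)
  {1,7}:  v_{1} + v_{7} = v_{4} + 2·v_{10}  ⟹  sig = (2; 1,2)
  {2,5}:  v_{2} + v_{5} = v_{3} + 2·v_{6}  ⟹  sig = (2; 1,2)
  {5,10}:  v_{5} + v_{10} = v_{3} + 2·v_{8}  ⟹  sig = (2; 1,2)
  {5,9}:  v_{5} + v_{9} = 2·v_{3} + 2·v_{6}  ⟹  sig = (2; 2,2)
  {1,5}:  v_{1} + v_{5} = 3·v_{8}  ⟹  sig = (2; 3)
  {3,6,8}:  v_{3} + v_{6} + v_{8} = v_{5}  ⟹  sig = (3; 1)
  {4,8,10}:  v_{4} + v_{8} + v_{10} = v_{1}  ⟹  sig = (3; 1)

so the primitive-relation signature multiset is
    |P|=2: 21 collections, coeffs (), (), (), (1), (1), (1), (1), (1), (1), (1), (1,1), (1,1), (1,1), (1,1), (1,1), (1,2), (1,2), (1,2), (1,2), (2,2), (3)
    |P|=3: 2 collections, coeffs (1), (1)


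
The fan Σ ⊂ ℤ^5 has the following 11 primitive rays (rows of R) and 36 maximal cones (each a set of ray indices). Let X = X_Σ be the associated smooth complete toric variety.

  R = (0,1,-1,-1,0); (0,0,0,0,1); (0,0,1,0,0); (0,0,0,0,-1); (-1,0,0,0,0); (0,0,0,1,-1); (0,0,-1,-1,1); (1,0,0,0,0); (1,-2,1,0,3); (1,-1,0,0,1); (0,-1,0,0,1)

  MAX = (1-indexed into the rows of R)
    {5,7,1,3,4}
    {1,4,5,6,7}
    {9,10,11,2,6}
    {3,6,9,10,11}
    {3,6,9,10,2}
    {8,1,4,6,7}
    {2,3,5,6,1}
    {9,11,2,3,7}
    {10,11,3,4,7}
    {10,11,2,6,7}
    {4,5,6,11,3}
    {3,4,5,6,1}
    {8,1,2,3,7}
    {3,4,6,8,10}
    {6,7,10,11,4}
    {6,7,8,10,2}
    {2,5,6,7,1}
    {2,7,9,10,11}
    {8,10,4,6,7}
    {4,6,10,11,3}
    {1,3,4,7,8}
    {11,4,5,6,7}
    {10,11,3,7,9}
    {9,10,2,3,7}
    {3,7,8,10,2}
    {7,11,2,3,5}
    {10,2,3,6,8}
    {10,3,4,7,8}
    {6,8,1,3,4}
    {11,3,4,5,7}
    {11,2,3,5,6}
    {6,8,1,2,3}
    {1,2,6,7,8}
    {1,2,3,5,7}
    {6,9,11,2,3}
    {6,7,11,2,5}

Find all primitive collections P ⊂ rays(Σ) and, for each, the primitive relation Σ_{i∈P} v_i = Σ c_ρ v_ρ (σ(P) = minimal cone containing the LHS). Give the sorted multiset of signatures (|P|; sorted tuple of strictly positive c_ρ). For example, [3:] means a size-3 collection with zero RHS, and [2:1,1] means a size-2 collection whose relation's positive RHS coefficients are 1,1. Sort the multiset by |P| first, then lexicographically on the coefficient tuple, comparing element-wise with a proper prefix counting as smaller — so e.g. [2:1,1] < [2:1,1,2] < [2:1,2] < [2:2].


The 13 primitive collections of Σ (r=11, n=5):

  P={2,4}:  v_{2} + v_{4} = 0  ⟹  sig = [2:]
  P={5,8}:  v_{5} + v_{8} = 0  ⟹  sig = [2:]
  P={1,11}:  v_{1} + v_{11} = v_{7}  ⟹  sig = [2:1]
  P={5,10}:  v_{5} + v_{10} = v_{11}  ⟹  sig = [2:1]
  P={8,11}:  v_{8} + v_{11} = v_{10}  ⟹  sig = [2:1]
  P={1,10}:  v_{1} + v_{10} = v_{7} + v_{8}  ⟹  sig = [2:1,1]
  P={4,9}:  v_{4} + v_{9} = v_{3} + v_{10} + v_{11}  ⟹  sig = [2:1,1,1]
  P={1,9}:  v_{1} + v_{9} = v_{2} + v_{3} + v_{7} + v_{10}  ⟹  sig = [2:1,1,1,1]
  P={5,9}:  v_{5} + v_{9} = v_{2} + v_{3} + 2·v_{11}  ⟹  sig = [2:1,1,2]
  P={8,9}:  v_{8} + v_{9} = v_{2} + v_{3} + 2·v_{10}  ⟹  sig = [2:1,1,2]
  P={3,6,7}:  v_{3} + v_{6} + v_{7} = 0  ⟹  sig = [3:]
  P={6,7,9}:  v_{6} + v_{7} + v_{9} = v_{2} + v_{10} + v_{11}  ⟹  sig = [3:1,1,1]
  P={2,3,10,11}:  v_{2} + v_{3} + v_{10} + v_{11} = v_{9}  ⟹  sig = [4:1]

Hence PRS(X_Σ) =
{ [2:] ×2,  [2:1] ×3,  [2:1,1],  [2:1,1,1],  [2:1,1,1,1],  [2:1,1,2] ×2,  [3:],  [3:1,1,1],  [4:1] }


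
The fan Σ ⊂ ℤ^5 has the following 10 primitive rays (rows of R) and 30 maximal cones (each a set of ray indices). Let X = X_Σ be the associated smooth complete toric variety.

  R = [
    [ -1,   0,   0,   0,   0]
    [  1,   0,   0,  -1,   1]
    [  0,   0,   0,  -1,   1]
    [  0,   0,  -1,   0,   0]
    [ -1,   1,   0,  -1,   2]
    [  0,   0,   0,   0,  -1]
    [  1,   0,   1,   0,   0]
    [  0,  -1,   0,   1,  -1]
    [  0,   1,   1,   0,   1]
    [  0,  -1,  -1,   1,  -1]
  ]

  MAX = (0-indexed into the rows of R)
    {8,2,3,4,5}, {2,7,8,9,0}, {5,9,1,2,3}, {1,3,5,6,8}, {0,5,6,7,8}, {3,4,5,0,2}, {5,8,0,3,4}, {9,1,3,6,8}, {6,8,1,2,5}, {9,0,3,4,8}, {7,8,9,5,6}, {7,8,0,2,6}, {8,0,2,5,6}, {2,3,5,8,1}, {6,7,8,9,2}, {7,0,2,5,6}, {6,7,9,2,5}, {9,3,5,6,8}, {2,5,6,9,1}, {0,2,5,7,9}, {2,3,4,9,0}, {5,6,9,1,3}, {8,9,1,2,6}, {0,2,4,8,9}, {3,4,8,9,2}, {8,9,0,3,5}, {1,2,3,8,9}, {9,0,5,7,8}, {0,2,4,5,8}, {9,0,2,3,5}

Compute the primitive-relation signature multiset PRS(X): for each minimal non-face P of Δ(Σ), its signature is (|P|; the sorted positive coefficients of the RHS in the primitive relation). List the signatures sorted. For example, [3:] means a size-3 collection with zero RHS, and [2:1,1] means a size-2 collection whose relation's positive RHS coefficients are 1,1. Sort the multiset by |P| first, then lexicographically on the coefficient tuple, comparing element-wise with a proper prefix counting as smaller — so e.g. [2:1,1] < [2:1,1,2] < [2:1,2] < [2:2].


14 minimal non-faces of Δ(Σ) (on 10 rays):

  P={0,1}:  v_{0} + v_{1} = v_{2} ; sig = [2:1]
  P={3,7}:  v_{3} + v_{7} = v_{9} ; sig = [2:1]
  P={4,6}:  v_{4} + v_{6} = v_{2} + v_{8} ; sig = [2:1,1]
  P={1,7}:  v_{1} + v_{7} = v_{2} + v_{6} + v_{9} ; sig = [2:1,1,1]
  P={4,7}:  v_{4} + v_{7} = v_{0} + v_{2} + v_{8} + v_{9} ; sig = [2:1,1,1,1]
  P={1,4}:  v_{1} + v_{4} = 2·v_{2} + v_{3} + v_{8} ; sig = [2:1,1,2]
  P={0,3,6}:  v_{0} + v_{3} + v_{6} = 0 ; sig = [3:]
  P={0,6,9}:  v_{0} + v_{6} + v_{9} = v_{7} ; sig = [3:1]
  P={2,3,6}:  v_{2} + v_{3} + v_{6} = v_{1} ; sig = [3:1]
  P={4,5,9}:  v_{4} + v_{5} + v_{9} = v_{0} + v_{3} ; sig = [3:1,1]
  P={2,5,8,9}:  v_{2} + v_{5} + v_{8} + v_{9} = 0 ; sig = [4:]
  P={0,2,3,8}:  v_{0} + v_{2} + v_{3} + v_{8} = v_{4} ; sig = [4:1]
  P={1,5,8,9}:  v_{1} + v_{5} + v_{8} + v_{9} = v_{3} + v_{6} ; sig = [4:1,1]
  P={2,5,7,8}:  v_{2} + v_{5} + v_{7} + v_{8} = v_{0} + v_{6} ; sig = [4:1,1]

so the primitive-relation signature multiset is
    [2:1]
    [2:1]
    [2:1,1]
    [2:1,1,1]
    [2:1,1,1,1]
    [2:1,1,2]
    [3:]
    [3:1]
    [3:1]
    [3:1,1]
    [4:]
    [4:1]
    [4:1,1]
    [4:1,1]


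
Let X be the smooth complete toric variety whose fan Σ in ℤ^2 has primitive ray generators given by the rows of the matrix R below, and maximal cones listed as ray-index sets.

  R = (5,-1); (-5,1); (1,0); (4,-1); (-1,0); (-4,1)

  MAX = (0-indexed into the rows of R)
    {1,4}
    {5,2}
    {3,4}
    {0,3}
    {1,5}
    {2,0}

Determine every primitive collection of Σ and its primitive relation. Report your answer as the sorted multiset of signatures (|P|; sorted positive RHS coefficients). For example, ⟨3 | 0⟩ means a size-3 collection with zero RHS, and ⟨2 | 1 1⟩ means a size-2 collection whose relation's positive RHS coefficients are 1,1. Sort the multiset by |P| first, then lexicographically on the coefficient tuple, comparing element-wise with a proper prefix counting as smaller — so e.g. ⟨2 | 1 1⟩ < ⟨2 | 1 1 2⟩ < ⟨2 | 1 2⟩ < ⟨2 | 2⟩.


Minimal non-faces — 9 found among 6 rays, 6 max cones:

  P = {0,1}:  v_{0} + v_{1} = 0 — sig = ⟨2 | 0⟩
  P = {2,4}:  v_{2} + v_{4} = 0 — sig = ⟨2 | 0⟩
  P = {3,5}:  v_{3} + v_{5} = 0 — sig = ⟨2 | 0⟩
  P = {0,4}:  v_{0} + v_{4} = v_{3} — sig = ⟨2 | 1⟩
  P = {0,5}:  v_{0} + v_{5} = v_{2} — sig = ⟨2 | 1⟩
  P = {1,2}:  v_{1} + v_{2} = v_{5} — sig = ⟨2 | 1⟩
  P = {1,3}:  v_{1} + v_{3} = v_{4} — sig = ⟨2 | 1⟩
  P = {2,3}:  v_{2} + v_{3} = v_{0} — sig = ⟨2 | 1⟩
  P = {4,5}:  v_{4} + v_{5} = v_{1} — sig = ⟨2 | 1⟩

Hence PRS(X_Σ) =
[⟨2 | 0⟩, ⟨2 | 0⟩, ⟨2 | 0⟩, ⟨2 | 1⟩, ⟨2 | 1⟩, ⟨2 | 1⟩, ⟨2 | 1⟩, ⟨2 | 1⟩, ⟨2 | 1⟩]


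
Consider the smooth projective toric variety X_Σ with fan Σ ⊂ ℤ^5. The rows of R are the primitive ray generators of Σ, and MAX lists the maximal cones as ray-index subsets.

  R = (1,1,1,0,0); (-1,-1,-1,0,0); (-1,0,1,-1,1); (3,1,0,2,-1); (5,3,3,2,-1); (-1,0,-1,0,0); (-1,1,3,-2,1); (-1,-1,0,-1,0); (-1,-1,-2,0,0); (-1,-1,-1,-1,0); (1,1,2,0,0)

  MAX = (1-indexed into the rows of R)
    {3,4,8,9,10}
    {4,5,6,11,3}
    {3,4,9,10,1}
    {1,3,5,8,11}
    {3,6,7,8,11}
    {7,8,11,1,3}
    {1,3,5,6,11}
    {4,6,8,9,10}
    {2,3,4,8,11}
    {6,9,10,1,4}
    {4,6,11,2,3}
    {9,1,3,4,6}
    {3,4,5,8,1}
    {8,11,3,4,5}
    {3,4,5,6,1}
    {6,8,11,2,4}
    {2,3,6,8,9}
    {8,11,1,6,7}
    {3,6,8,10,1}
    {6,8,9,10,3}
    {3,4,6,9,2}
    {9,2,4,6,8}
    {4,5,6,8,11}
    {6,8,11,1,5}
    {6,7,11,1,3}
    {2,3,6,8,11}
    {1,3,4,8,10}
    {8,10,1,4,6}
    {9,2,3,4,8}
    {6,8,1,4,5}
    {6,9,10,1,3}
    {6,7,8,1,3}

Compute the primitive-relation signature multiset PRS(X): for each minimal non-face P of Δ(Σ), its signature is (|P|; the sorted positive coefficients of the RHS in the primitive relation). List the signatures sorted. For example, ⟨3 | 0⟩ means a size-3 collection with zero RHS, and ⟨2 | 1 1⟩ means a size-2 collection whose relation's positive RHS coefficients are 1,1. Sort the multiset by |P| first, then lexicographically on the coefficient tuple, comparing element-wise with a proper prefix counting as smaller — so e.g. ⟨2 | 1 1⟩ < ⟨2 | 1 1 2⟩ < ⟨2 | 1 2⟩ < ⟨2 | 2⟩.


18 collections generate NE(X_Σ); each relation:

  {1,2}:  v_{1} + v_{2} = 0  →  sig = ⟨2 | 0⟩
  {9,11}:  v_{9} + v_{11} = 0  →  sig = ⟨2 | 0⟩
  {2,5}:  v_{2} + v_{5} = v_{4} + v_{11}  →  sig = ⟨2 | 1 1⟩
  {2,10}:  v_{2} + v_{10} = v_{8} + v_{9}  →  sig = ⟨2 | 1 1⟩
  {4,7}:  v_{4} + v_{7} = v_{1} + v_{11}  →  sig = ⟨2 | 1 1⟩
  {5,9}:  v_{5} + v_{9} = v_{1} + v_{4}  →  sig = ⟨2 | 1 1⟩
  {10,11}:  v_{10} + v_{11} = v_{1} + v_{8}  →  sig = ⟨2 | 1 1⟩
  {2,7}:  v_{2} + v_{7} = v_{3} + v_{6} + v_{8} + v_{11}  →  sig = ⟨2 | 1 1 1 1⟩
  {7,9}:  v_{7} + v_{9} = v_{1} + v_{3} + v_{6} + v_{8}  →  sig = ⟨2 | 1 1 1 1⟩
  {5,10}:  v_{5} + v_{10} = 2·v_{1} + v_{4} + v_{8}  →  sig = ⟨2 | 1 1 2⟩
  {7,10}:  v_{7} + v_{10} = 2·v_{1} + v_{3} + v_{6} + 2·v_{8}  →  sig = ⟨2 | 1 1 2 2⟩
  {5,7}:  v_{5} + v_{7} = 2·v_{1} + 2·v_{11}  →  sig = ⟨2 | 2 2⟩
  {1,4,11}:  v_{1} + v_{4} + v_{11} = v_{5}  →  sig = ⟨3 | 1⟩
  {1,8,9}:  v_{1} + v_{8} + v_{9} = v_{10}  →  sig = ⟨3 | 1⟩
  {3,4,6,8}:  v_{3} + v_{4} + v_{6} + v_{8} = 0  →  sig = ⟨4 | 0⟩
  {3,4,6,10}:  v_{3} + v_{4} + v_{6} + v_{10} = v_{1} + v_{9}  →  sig = ⟨4 | 1 1⟩
  {3,5,6,8}:  v_{3} + v_{5} + v_{6} + v_{8} = v_{1} + v_{11}  →  sig = ⟨4 | 1 1⟩
  {1,3,6,8,11}:  v_{1} + v_{3} + v_{6} + v_{8} + v_{11} = v_{7}  →  sig = ⟨5 | 1⟩

Hence PRS(X_Σ) =
    ⟨2 | 0⟩
    ⟨2 | 0⟩
    ⟨2 | 1 1⟩
    ⟨2 | 1 1⟩
    ⟨2 | 1 1⟩
    ⟨2 | 1 1⟩
    ⟨2 | 1 1⟩
    ⟨2 | 1 1 1 1⟩
    ⟨2 | 1 1 1 1⟩
    ⟨2 | 1 1 2⟩
    ⟨2 | 1 1 2 2⟩
    ⟨2 | 2 2⟩
    ⟨3 | 1⟩
    ⟨3 | 1⟩
    ⟨4 | 0⟩
    ⟨4 | 1 1⟩
    ⟨4 | 1 1⟩
    ⟨5 | 1⟩


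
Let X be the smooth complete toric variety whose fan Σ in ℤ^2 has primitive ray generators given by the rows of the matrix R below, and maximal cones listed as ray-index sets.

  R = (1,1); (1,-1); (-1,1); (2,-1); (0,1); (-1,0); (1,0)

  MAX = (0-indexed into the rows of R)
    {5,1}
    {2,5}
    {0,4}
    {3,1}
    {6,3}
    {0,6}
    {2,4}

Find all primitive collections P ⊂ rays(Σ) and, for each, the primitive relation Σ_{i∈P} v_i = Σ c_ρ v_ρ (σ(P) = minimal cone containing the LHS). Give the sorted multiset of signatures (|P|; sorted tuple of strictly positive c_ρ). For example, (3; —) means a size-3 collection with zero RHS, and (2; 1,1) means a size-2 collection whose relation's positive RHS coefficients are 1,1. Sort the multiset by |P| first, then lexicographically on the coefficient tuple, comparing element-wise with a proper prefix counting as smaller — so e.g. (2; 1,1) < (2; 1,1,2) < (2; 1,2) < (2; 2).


14 minimal non-faces of Δ(Σ) (on 7 rays):

  P={1,2}:  v_{1} + v_{2} = 0  ⟹  sig = (2; —)
  P={5,6}:  v_{5} + v_{6} = 0  ⟹  sig = (2; —)
  P={0,5}:  v_{0} + v_{5} = v_{4}  ⟹  sig = (2; 1)
  P={1,4}:  v_{1} + v_{4} = v_{6}  ⟹  sig = (2; 1)
  P={1,6}:  v_{1} + v_{6} = v_{3}  ⟹  sig = (2; 1)
  P={2,3}:  v_{2} + v_{3} = v_{6}  ⟹  sig = (2; 1)
  P={2,6}:  v_{2} + v_{6} = v_{4}  ⟹  sig = (2; 1)
  P={3,5}:  v_{3} + v_{5} = v_{1}  ⟹  sig = (2; 1)
  P={4,5}:  v_{4} + v_{5} = v_{2}  ⟹  sig = (2; 1)
  P={4,6}:  v_{4} + v_{6} = v_{0}  ⟹  sig = (2; 1)
  P={0,1}:  v_{0} + v_{1} = 2·v_{6}  ⟹  sig = (2; 2)
  P={0,2}:  v_{0} + v_{2} = 2·v_{4}  ⟹  sig = (2; 2)
  P={3,4}:  v_{3} + v_{4} = 2·v_{6}  ⟹  sig = (2; 2)
  P={0,3}:  v_{0} + v_{3} = 3·v_{6}  ⟹  sig = (2; 3)

so the primitive-relation signature multiset is
    (2; —)
    (2; —)
    (2; 1)
    (2; 1)
    (2; 1)
    (2; 1)
    (2; 1)
    (2; 1)
    (2; 1)
    (2; 1)
    (2; 2)
    (2; 2)
    (2; 2)
    (2; 3)


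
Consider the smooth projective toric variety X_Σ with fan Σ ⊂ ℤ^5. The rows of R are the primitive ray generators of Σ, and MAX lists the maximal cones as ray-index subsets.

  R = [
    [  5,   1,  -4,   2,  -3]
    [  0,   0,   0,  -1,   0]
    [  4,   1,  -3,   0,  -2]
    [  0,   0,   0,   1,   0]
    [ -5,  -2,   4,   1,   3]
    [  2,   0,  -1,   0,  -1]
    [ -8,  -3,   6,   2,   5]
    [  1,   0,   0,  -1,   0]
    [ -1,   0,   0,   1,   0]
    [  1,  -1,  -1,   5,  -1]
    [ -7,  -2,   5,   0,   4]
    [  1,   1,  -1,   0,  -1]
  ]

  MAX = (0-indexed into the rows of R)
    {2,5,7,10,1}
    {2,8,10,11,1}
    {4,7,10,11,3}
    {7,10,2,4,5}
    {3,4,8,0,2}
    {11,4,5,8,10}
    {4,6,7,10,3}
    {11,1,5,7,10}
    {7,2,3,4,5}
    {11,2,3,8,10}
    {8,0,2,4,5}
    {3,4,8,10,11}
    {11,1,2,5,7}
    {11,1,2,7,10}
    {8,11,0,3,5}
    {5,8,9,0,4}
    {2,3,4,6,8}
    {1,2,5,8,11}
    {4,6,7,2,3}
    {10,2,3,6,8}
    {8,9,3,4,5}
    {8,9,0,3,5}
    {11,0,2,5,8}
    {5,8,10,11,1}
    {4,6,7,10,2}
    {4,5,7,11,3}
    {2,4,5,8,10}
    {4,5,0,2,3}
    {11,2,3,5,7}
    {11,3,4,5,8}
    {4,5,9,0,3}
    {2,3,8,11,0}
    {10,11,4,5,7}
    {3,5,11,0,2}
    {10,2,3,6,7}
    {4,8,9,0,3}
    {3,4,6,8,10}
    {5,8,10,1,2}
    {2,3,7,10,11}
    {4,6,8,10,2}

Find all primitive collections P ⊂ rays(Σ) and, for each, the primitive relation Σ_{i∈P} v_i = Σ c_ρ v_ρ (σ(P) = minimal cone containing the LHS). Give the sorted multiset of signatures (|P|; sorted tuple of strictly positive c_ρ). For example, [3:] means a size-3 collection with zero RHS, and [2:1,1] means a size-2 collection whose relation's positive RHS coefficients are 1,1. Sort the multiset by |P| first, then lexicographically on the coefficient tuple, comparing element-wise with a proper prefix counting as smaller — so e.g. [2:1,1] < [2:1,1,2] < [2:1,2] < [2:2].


Σ has 23 primitive collections:

  {1,3}:  v_{1} + v_{3} = 0 ; sig = [2:]
  {7,8}:  v_{7} + v_{8} = 0 ; sig = [2:]
  {1,4}:  v_{1} + v_{4} = v_{5} + v_{10} ; sig = [2:1,1]
  {0,1}:  v_{0} + v_{1} = v_{2} + v_{5} + v_{8} ; sig = [2:1,1,1]
  {0,7}:  v_{0} + v_{7} = v_{2} + v_{3} + v_{5} ; sig = [2:1,1,1]
  {0,10}:  v_{0} + v_{10} = v_{2} + v_{4} + v_{8} ; sig = [2:1,1,1]
  {1,6}:  v_{1} + v_{6} = v_{2} + v_{4} + v_{10} ; sig = [2:1,1,1]
  {1,9}:  v_{1} + v_{9} = v_{0} + v_{4} + v_{5} + v_{8} ; sig = [2:1,1,1,1]
  {7,9}:  v_{7} + v_{9} = v_{0} + v_{3} + v_{4} + v_{5} ; sig = [2:1,1,1,1]
  {6,9}:  v_{6} + v_{9} = v_{0} + v_{2} + v_{3} + 3·v_{4} + v_{8} ; sig = [2:1,1,1,1,3]
  {9,10}:  v_{9} + v_{10} = v_{0} + 2·v_{4} + v_{8} ; sig = [2:1,1,2]
  {0,6}:  v_{0} + v_{6} = 2·v_{2} + v_{3} + 2·v_{4} + v_{8} ; sig = [2:1,1,2,2]
  {2,9}:  v_{2} + v_{9} = 2·v_{0} + v_{4} ; sig = [2:1,2]
  {5,6}:  v_{5} + v_{6} = v_{2} + 2·v_{4} ; sig = [2:1,2]
  {6,11}:  v_{6} + v_{11} = 2·v_{3} + v_{10} ; sig = [2:1,2]
  {9,11}:  v_{9} + v_{11} = 3·v_{3} + 2·v_{5} + 2·v_{8} ; sig = [2:2,2,3]
  {2,4,11}:  v_{2} + v_{4} + v_{11} = v_{3} ; sig = [3:1]
  {3,5,10}:  v_{3} + v_{5} + v_{10} = v_{4} ; sig = [3:1]
  {0,4,11}:  v_{0} + v_{4} + v_{11} = 2·v_{3} + v_{5} + v_{8} ; sig = [3:1,1,2]
  {2,5,10,11}:  v_{2} + v_{5} + v_{10} + v_{11} = 0 ; sig = [4:]
  {2,3,4,10}:  v_{2} + v_{3} + v_{4} + v_{10} = v_{6} ; sig = [4:1]
  {2,3,5,8}:  v_{2} + v_{3} + v_{5} + v_{8} = v_{0} ; sig = [4:1]
  {0,3,4,5,8}:  v_{0} + v_{3} + v_{4} + v_{5} + v_{8} = v_{9} ; sig = [5:1]

Signatures (|P|; sorted positive RHS coefficients), sorted:
    [2:]
    [2:]
    [2:1,1]
    [2:1,1,1]
    [2:1,1,1]
    [2:1,1,1]
    [2:1,1,1]
    [2:1,1,1,1]
    [2:1,1,1,1]
    [2:1,1,1,1,3]
    [2:1,1,2]
    [2:1,1,2,2]
    [2:1,2]
    [2:1,2]
    [2:1,2]
    [2:2,2,3]
    [3:1]
    [3:1]
    [3:1,1,2]
    [4:]
    [4:1]
    [4:1]
    [5:1]


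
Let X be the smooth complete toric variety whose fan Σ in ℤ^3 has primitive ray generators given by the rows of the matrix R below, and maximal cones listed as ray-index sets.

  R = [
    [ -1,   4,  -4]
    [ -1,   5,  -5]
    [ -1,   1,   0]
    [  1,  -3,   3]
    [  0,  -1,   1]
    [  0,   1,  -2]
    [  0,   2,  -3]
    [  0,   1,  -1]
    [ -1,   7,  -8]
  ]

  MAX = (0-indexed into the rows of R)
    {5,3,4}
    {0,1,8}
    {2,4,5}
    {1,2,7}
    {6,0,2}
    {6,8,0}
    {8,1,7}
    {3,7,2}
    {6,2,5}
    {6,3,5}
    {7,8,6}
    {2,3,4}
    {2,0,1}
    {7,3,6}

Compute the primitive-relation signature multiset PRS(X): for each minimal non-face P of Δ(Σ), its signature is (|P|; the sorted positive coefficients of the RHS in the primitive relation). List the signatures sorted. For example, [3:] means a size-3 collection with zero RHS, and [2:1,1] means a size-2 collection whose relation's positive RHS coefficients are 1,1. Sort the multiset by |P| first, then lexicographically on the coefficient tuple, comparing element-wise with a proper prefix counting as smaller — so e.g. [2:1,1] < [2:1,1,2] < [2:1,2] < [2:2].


18 minimal non-faces of Δ(Σ) (on 9 rays):

  P={4,7}:  v_{4} + v_{7} = 0 ; sig = [2:]
  P={0,3}:  v_{0} + v_{3} = v_{7} ; sig = [2:1]
  P={0,7}:  v_{0} + v_{7} = v_{1} ; sig = [2:1]
  P={1,4}:  v_{1} + v_{4} = v_{0} ; sig = [2:1]
  P={1,6}:  v_{1} + v_{6} = v_{8} ; sig = [2:1]
  P={4,6}:  v_{4} + v_{6} = v_{5} ; sig = [2:1]
  P={5,7}:  v_{5} + v_{7} = v_{6} ; sig = [2:1]
  P={0,4}:  v_{0} + v_{4} = v_{2} + v_{6} ; sig = [2:1,1]
  P={1,5}:  v_{1} + v_{5} = v_{0} + v_{6} ; sig = [2:1,1]
  P={4,8}:  v_{4} + v_{8} = v_{0} + v_{6} ; sig = [2:1,1]
  P={0,5}:  v_{0} + v_{5} = v_{2} + 2·v_{6} ; sig = [2:1,2]
  P={3,8}:  v_{3} + v_{8} = v_{6} + 2·v_{7} ; sig = [2:1,2]
  P={5,8}:  v_{5} + v_{8} = v_{0} + 2·v_{6} ; sig = [2:1,2]
  P={1,3}:  v_{1} + v_{3} = 2·v_{7} ; sig = [2:2]
  P={2,8}:  v_{2} + v_{8} = 2·v_{0} ; sig = [2:2]
  P={2,3,6}:  v_{2} + v_{3} + v_{6} = 0 ; sig = [3:]
  P={2,3,5}:  v_{2} + v_{3} + v_{5} = v_{4} ; sig = [3:1]
  P={2,6,7}:  v_{2} + v_{6} + v_{7} = v_{0} ; sig = [3:1]

Sorted signature multiset PRS(X):
    |P|=2: 15 collections, coeffs (), (1), (1), (1), (1), (1), (1), (1,1), (1,1), (1,1), (1,2), (1,2), (1,2), (2), (2)
    |P|=3: 3 collections, coeffs (), (1), (1)


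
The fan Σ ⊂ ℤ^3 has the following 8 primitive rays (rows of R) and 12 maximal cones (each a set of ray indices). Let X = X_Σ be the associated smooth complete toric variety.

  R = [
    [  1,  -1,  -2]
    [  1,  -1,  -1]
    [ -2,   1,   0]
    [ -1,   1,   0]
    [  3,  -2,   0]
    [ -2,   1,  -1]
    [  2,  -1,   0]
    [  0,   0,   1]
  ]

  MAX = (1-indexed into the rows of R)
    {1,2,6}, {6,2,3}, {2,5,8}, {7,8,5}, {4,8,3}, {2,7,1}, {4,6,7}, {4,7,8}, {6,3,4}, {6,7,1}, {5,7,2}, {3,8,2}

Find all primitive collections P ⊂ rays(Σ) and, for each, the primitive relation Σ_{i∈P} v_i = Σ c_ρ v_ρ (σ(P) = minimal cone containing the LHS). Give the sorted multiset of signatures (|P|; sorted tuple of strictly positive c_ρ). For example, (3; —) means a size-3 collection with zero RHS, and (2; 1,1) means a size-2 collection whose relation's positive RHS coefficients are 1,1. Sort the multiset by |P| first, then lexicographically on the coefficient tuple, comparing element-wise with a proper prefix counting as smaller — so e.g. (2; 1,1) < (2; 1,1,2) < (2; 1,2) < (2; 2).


Σ has 12 primitive collections:

  {3,7}:  v_{3} + v_{7} = 0  →  sig = (2; —)
  {1,8}:  v_{1} + v_{8} = v_{2}  →  sig = (2; 1)
  {4,5}:  v_{4} + v_{5} = v_{7}  →  sig = (2; 1)
  {5,6}:  v_{5} + v_{6} = v_{2}  →  sig = (2; 1)
  {6,8}:  v_{6} + v_{8} = v_{3}  →  sig = (2; 1)
  {1,3}:  v_{1} + v_{3} = v_{2} + v_{6}  →  sig = (2; 1,1)
  {2,4}:  v_{2} + v_{4} = v_{6} + v_{7}  →  sig = (2; 1,1)
  {3,5}:  v_{3} + v_{5} = v_{2} + v_{8}  →  sig = (2; 1,1)
  {1,5}:  v_{1} + v_{5} = 2·v_{2} + v_{7}  →  sig = (2; 1,2)
  {1,4}:  v_{1} + v_{4} = 2·v_{6} + 2·v_{7}  →  sig = (2; 2,2)
  {2,6,7}:  v_{2} + v_{6} + v_{7} = v_{1}  →  sig = (3; 1)
  {2,7,8}:  v_{2} + v_{7} + v_{8} = v_{5}  →  sig = (3; 1)

Sorted signature multiset PRS(X):
{ (2; —),  (2; 1) ×4,  (2; 1,1) ×3,  (2; 1,2),  (2; 2,2),  (3; 1) ×2 }


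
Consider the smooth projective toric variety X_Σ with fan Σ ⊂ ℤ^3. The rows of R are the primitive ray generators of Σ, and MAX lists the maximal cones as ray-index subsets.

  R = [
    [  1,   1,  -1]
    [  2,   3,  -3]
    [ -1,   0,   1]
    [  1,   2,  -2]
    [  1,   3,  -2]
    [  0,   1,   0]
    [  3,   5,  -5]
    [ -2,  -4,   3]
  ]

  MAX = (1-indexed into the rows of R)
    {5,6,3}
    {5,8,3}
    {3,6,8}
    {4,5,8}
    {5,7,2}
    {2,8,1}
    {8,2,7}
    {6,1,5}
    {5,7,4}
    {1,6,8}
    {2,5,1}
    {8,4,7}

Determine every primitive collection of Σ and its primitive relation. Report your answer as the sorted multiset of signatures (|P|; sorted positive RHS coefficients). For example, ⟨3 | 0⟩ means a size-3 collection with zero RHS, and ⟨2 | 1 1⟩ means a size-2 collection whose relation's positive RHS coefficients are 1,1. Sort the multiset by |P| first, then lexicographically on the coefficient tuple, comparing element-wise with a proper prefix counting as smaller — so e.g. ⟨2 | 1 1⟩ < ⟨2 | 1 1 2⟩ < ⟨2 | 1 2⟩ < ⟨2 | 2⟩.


14 collections generate NE(X_Σ); each relation:

  • {1,3}:  v_{1} + v_{3} = v_{6}  →  sig = ⟨2 | 1⟩
  • {1,4}:  v_{1} + v_{4} = v_{2}  →  sig = ⟨2 | 1⟩
  • {2,3}:  v_{2} + v_{3} = v_{5}  →  sig = ⟨2 | 1⟩
  • {2,4}:  v_{2} + v_{4} = v_{7}  →  sig = ⟨2 | 1⟩
  • {4,6}:  v_{4} + v_{6} = v_{5}  →  sig = ⟨2 | 1⟩
  • {2,6}:  v_{2} + v_{6} = v_{1} + v_{5}  →  sig = ⟨2 | 1 1⟩
  • {3,7}:  v_{3} + v_{7} = v_{4} + v_{5}  →  sig = ⟨2 | 1 1⟩
  • {6,7}:  v_{6} + v_{7} = v_{2} + v_{5}  →  sig = ⟨2 | 1 1⟩
  • {3,4}:  v_{3} + v_{4} = 2·v_{5} + v_{8}  →  sig = ⟨2 | 1 2⟩
  • {1,7}:  v_{1} + v_{7} = 2·v_{2}  →  sig = ⟨2 | 2⟩
  • {1,5,8}:  v_{1} + v_{5} + v_{8} = 0  →  sig = ⟨3 | 0⟩
  • {2,5,8}:  v_{2} + v_{5} + v_{8} = v_{4}  →  sig = ⟨3 | 1⟩
  • {5,6,8}:  v_{5} + v_{6} + v_{8} = v_{3}  →  sig = ⟨3 | 1⟩
  • {5,7,8}:  v_{5} + v_{7} + v_{8} = 2·v_{4}  →  sig = ⟨3 | 2⟩

Hence PRS(X_Σ) =
{ ⟨2 | 1⟩ ×5,  ⟨2 | 1 1⟩ ×3,  ⟨2 | 1 2⟩,  ⟨2 | 2⟩,  ⟨3 | 0⟩,  ⟨3 | 1⟩ ×2,  ⟨3 | 2⟩ }
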